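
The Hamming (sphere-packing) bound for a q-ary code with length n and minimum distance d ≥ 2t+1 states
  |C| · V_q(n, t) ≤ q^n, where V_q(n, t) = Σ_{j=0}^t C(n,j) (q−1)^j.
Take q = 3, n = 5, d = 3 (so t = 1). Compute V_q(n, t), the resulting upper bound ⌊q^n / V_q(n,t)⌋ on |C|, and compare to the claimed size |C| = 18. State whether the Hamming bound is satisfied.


V_q(n, t) = 11, q^n = 243, Hamming bound = 22, |C| = 18 ≤ bound (satisfied).

Step 1: Compute V_q(n, t) = Σ_{j=0}^1 C(n, j) (q−1)^j.
  j = 0: C(5,0)·(2)^0 = 1·1 = 1.
  j = 1: C(5,1)·(2)^1 = 5·2 = 10.
  V_q(n, t) = 1 + 10 = 11.
Step 2: q^n = 3^5 = 243.
Step 3: Hamming bound ⌊q^n / V_q(n,t)⌋ = ⌊243/11⌋ = 22.
Step 4: Compare |C| = 18 to 22: satisfied.
The claimed |C| lies below the Hamming bound.


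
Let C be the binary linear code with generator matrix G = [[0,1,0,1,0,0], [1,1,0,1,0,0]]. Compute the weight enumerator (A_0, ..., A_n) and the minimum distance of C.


Weight distribution: A_0 = 1, A_1 = 1, A_2 = 1, A_3 = 1. Minimum distance d = 1.

Enumerate all 2^2 = 4 messages m ∈ F_2^2.
For each, compute codeword c = mG in F_2^6, then tally its weight.
  m = 00 → c = 000000, weight = 0.
  m = 10 → c = 010100, weight = 2.
  m = 01 → c = 110100, weight = 3.
  m = 11 → c = 100000, weight = 1.
Tally weights:
  weight 0: 1 codewords.
  weight 1: 1 codewords.
  weight 2: 1 codewords.
  weight 3: 1 codewords.
Minimum distance d = smallest w > 0 with A_w > 0 = 1.
Sanity: Σ A_w = 4 = 2^2 = 4 ✓.


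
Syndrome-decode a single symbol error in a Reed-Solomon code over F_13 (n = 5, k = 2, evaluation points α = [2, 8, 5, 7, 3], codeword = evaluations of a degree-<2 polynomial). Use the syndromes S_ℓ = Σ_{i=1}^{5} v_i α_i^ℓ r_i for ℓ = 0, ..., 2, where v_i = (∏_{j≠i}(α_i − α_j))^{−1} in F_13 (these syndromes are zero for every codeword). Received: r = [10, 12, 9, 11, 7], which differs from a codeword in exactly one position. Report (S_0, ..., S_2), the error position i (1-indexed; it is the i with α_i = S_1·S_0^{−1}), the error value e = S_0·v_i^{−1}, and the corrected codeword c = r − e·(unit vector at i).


S = (9, 5, 10), error at position 1, error magnitude e = 4, c = [6, 12, 9, 11, 7].

Step 1: column multipliers v_i = (∏_{j≠i}(α_i − α_j))^{−1} mod 13.
  i = 1 (α = 2): (2−8)(2−5)(2−7)(2−3) = (−6)·(−3)·(−5)·(−1) = 90 ≡ 12, so v_1 = 12^{−1} = 12 (mod 13).
  i = 2 (α = 8): (8−2)(8−5)(8−7)(8−3) = 6·3·1·5 = 90 ≡ 12, so v_2 = 12^{−1} = 12 (mod 13).
  i = 3 (α = 5): (5−2)(5−8)(5−7)(5−3) = 3·(−3)·(−2)·2 = 36 ≡ 10, so v_3 = 10^{−1} = 4 (mod 13).
  i = 4 (α = 7): (7−2)(7−8)(7−5)(7−3) = 5·(−1)·2·4 = −40 ≡ 12, so v_4 = 12^{−1} = 12 (mod 13).
  i = 5 (α = 3): (3−2)(3−8)(3−5)(3−7) = 1·(−5)·(−2)·(−4) = −40 ≡ 12, so v_5 = 12^{−1} = 12 (mod 13).
  v = [12, 12, 4, 12, 12].
Step 2: syndromes of r = [10, 12, 9, 11, 7] (all sums mod 13).
  S_0 = Σ v_i r_i = 12·10 + 12·12 + 4·9 + 12·11 + 12·7 = 516 ≡ 9.
  S_1 = Σ v_i α_i r_i = 12·2·10 + 12·8·12 + 4·5·9 + 12·7·11 + 12·3·7 = 2748 ≡ 5.
  α_i^2 mod 13 = [4, 12, 12, 10, 9].
  S_2 = Σ v_i α_i^2 r_i = 12·4·10 + 12·12·12 + 4·12·9 + 12·10·11 + 12·9·7 = 4716 ≡ 10.
  S = (9, 5, 10) ≠ 0, so r is not a codeword (an error is present).
Step 3: locate the error. For a single error e at position i, S_ℓ = v_i·e·α_i^ℓ, so α_err = S_1/S_0.
  S_0^{−1} = 9^{−1} = 3 (mod 13), so α_err = 5·3 = 15 ≡ 2 = α_1. Error position i = 1.
  Consistency check: S_2/S_1 = 10·8 = 80 ≡ 2 = α_err ✓ (single-error assumption holds).
Step 4: error magnitude e = S_0/v_1 = S_0·∏_{j≠1}(α_1 − α_j) = 9·12 = 108 ≡ 4 (mod 13).
Step 5: correct position 1: c_1 = r_1 − e = 10 − 4 ≡ 6 (mod 13). Hence c = [6, 12, 9, 11, 7].
  Check: interpolating c through the α_i gives m(x) = 4 + 1·x (degree < 2) with m(α_i) = c_i for every i, so c is indeed a codeword.


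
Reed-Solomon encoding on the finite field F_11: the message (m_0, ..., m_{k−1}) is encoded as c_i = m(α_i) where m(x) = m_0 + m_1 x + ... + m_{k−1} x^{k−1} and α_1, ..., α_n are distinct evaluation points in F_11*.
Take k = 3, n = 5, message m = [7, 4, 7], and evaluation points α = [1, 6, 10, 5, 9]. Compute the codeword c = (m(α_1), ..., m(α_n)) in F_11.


c = [7, 8, 10, 4, 5]

Message polynomial: m(x) = 7 + 4·x + 7·x^2 (mod 11).
For each evaluation point α_i, compute m(α_i) mod 11:
  α_1 = 1: Horner steps 7 → 0 → 7, so m(1) = 7.
  α_2 = 6: Horner steps 7 → 2 → 8, so m(6) = 8.
  α_3 = 10: Horner steps 7 → 8 → 10, so m(10) = 10.
  α_4 = 5: Horner steps 7 → 6 → 4, so m(5) = 4.
  α_5 = 9: Horner steps 7 → 1 → 5, so m(9) = 5.
Codeword c = [7, 8, 10, 4, 5] ∈ F_11^5.


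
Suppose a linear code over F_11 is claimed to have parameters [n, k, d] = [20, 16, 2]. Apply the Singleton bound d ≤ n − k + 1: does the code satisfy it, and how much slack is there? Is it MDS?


Singleton RHS = n − k + 1 = 5, slack = 3, bound satisfied, not MDS.

Singleton bound: d ≤ n − k + 1.
Here n = 20, k = 16, so n − k + 1 = 5.
Given d = 2, check d ≤ 5: YES.
Slack = (n − k + 1) − d = 3.
The code is NOT MDS (slack = 3 > 0).
Description: the claimed parameters are [20, 16, 2]_11; such a code would be non-MDS.


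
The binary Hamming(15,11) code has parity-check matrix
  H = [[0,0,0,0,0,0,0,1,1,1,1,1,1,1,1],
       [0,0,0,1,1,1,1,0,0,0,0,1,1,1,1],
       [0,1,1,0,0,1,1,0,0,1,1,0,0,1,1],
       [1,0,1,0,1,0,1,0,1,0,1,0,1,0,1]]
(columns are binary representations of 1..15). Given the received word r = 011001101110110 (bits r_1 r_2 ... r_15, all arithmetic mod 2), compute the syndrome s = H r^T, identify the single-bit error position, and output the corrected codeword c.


s = (1, 0, 1, 1)^T, error position = 11, corrected codeword c = 011001101100110

Compute s = H r^T mod 2 one row at a time:
  s_1 = 0 + 1 + 1 + 1 + 0 + 1 + 1 + 0 = 5 ≡ 1 (mod 2).
  s_2 = 0 + 0 + 1 + 1 + 0 + 1 + 1 + 0 = 4 ≡ 0 (mod 2).
  s_3 = 1 + 1 + 1 + 1 + 1 + 1 + 1 + 0 = 7 ≡ 1 (mod 2).
  s_4 = 0 + 1 + 0 + 1 + 1 + 1 + 1 + 0 = 5 ≡ 1 (mod 2).
s = (1, 0, 1, 1)^T — this equals column 11 of H (binary 1011), so error is at position 11.
Correct: flip bit 11 of r = 011001101110110 to get c = 011001101100110.


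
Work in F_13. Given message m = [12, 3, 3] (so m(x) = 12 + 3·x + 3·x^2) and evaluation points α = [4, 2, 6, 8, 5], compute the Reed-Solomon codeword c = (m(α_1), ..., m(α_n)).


c = [7, 4, 8, 7, 11]

Message polynomial: m(x) = 12 + 3·x + 3·x^2 (mod 13).
For each evaluation point α_i, compute m(α_i) mod 13:
  α_1 = 4: Horner steps 3 → 2 → 7, so m(4) = 7.
  α_2 = 2: Horner steps 3 → 9 → 4, so m(2) = 4.
  α_3 = 6: Horner steps 3 → 8 → 8, so m(6) = 8.
  α_4 = 8: Horner steps 3 → 1 → 7, so m(8) = 7.
  α_5 = 5: Horner steps 3 → 5 → 11, so m(5) = 11.
Codeword c = [7, 4, 8, 7, 11] ∈ F_13^5.


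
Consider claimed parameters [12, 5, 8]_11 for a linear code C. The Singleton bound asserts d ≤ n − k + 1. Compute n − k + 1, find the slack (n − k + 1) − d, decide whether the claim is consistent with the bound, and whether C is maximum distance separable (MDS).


Singleton RHS = n − k + 1 = 8, slack = 0, bound satisfied, MDS.

Singleton bound: d ≤ n − k + 1.
Here n = 12, k = 5, so n − k + 1 = 8.
Given d = 8, check d ≤ 8: YES.
Slack = (n − k + 1) − d = 0.
The code is MDS (slack = 0).
Description: the claimed parameters are [12, 5, 8]_11; such a code would be MDS (meets Singleton bound).


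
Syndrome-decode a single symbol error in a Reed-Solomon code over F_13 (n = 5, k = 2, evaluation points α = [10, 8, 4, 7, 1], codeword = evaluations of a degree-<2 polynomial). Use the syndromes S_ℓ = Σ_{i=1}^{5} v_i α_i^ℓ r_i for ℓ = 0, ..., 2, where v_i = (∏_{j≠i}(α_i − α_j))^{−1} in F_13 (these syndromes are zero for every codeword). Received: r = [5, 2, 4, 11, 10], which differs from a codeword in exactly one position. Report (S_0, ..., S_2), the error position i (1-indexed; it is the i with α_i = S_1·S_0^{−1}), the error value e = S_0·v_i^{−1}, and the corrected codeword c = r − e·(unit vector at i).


S = (5, 1, 8), error at position 2, error magnitude e = 6, c = [5, 9, 4, 11, 10].

Step 1: column multipliers v_i = (∏_{j≠i}(α_i − α_j))^{−1} mod 13.
  i = 1 (α = 10): (10−8)(10−4)(10−7)(10−1) = 2·6·3·9 = 324 ≡ 12, so v_1 = 12^{−1} = 12 (mod 13).
  i = 2 (α = 8): (8−10)(8−4)(8−7)(8−1) = (−2)·4·1·7 = −56 ≡ 9, so v_2 = 9^{−1} = 3 (mod 13).
  i = 3 (α = 4): (4−10)(4−8)(4−7)(4−1) = (−6)·(−4)·(−3)·3 = −216 ≡ 5, so v_3 = 5^{−1} = 8 (mod 13).
  i = 4 (α = 7): (7−10)(7−8)(7−4)(7−1) = (−3)·(−1)·3·6 = 54 ≡ 2, so v_4 = 2^{−1} = 7 (mod 13).
  i = 5 (α = 1): (1−10)(1−8)(1−4)(1−7) = (−9)·(−7)·(−3)·(−6) = 1134 ≡ 3, so v_5 = 3^{−1} = 9 (mod 13).
  v = [12, 3, 8, 7, 9].
Step 2: syndromes of r = [5, 2, 4, 11, 10] (all sums mod 13).
  S_0 = Σ v_i r_i = 12·5 + 3·2 + 8·4 + 7·11 + 9·10 = 265 ≡ 5.
  S_1 = Σ v_i α_i r_i = 12·10·5 + 3·8·2 + 8·4·4 + 7·7·11 + 9·1·10 = 1405 ≡ 1.
  α_i^2 mod 13 = [9, 12, 3, 10, 1].
  S_2 = Σ v_i α_i^2 r_i = 12·9·5 + 3·12·2 + 8·3·4 + 7·10·11 + 9·1·10 = 1568 ≡ 8.
  S = (5, 1, 8) ≠ 0, so r is not a codeword (an error is present).
Step 3: locate the error. For a single error e at position i, S_ℓ = v_i·e·α_i^ℓ, so α_err = S_1/S_0.
  S_0^{−1} = 5^{−1} = 8 (mod 13), so α_err = 1·8 = 8 ≡ 8 = α_2. Error position i = 2.
  Consistency check: S_2/S_1 = 8·1 = 8 ≡ 8 = α_err ✓ (single-error assumption holds).
Step 4: error magnitude e = S_0/v_2 = S_0·∏_{j≠2}(α_2 − α_j) = 5·9 = 45 ≡ 6 (mod 13).
Step 5: correct position 2: c_2 = r_2 − e = 2 − 6 ≡ 9 (mod 13). Hence c = [5, 9, 4, 11, 10].
  Check: interpolating c through the α_i gives m(x) = 12 + 11·x (degree < 2) with m(α_i) = c_i for every i, so c is indeed a codeword.


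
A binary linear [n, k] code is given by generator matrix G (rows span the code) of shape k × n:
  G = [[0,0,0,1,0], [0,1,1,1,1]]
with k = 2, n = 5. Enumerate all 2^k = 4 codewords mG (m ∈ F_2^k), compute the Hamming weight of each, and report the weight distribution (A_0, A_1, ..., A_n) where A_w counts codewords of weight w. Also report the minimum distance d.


Weight distribution: A_0 = 1, A_1 = 1, A_3 = 1, A_4 = 1. Minimum distance d = 1.

Enumerate all 2^2 = 4 messages m ∈ F_2^2.
For each, compute codeword c = mG in F_2^5, then tally its weight.
  m = 00 → c = 00000, weight = 0.
  m = 10 → c = 00010, weight = 1.
  m = 01 → c = 01111, weight = 4.
  m = 11 → c = 01101, weight = 3.
Tally weights:
  weight 0: 1 codewords.
  weight 1: 1 codewords.
  weight 3: 1 codewords.
  weight 4: 1 codewords.
Minimum distance d = smallest w > 0 with A_w > 0 = 1.
Sanity: Σ A_w = 4 = 2^2 = 4 ✓.


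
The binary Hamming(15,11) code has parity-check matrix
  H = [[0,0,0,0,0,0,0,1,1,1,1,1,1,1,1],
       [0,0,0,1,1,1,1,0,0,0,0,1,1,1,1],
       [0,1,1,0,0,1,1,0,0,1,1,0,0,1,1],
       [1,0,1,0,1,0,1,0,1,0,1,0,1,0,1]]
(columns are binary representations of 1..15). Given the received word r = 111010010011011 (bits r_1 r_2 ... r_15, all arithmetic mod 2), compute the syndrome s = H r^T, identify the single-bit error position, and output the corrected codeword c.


s = (1, 0, 1, 1)^T, error position = 11, corrected codeword c = 111010010001011

Compute s = H r^T mod 2 one row at a time:
  s_1 = 1 + 0 + 0 + 1 + 1 + 0 + 1 + 1 = 5 ≡ 1 (mod 2).
  s_2 = 0 + 1 + 0 + 0 + 1 + 0 + 1 + 1 = 4 ≡ 0 (mod 2).
  s_3 = 1 + 1 + 0 + 0 + 0 + 1 + 1 + 1 = 5 ≡ 1 (mod 2).
  s_4 = 1 + 1 + 1 + 0 + 0 + 1 + 0 + 1 = 5 ≡ 1 (mod 2).
s = (1, 0, 1, 1)^T — this equals column 11 of H (binary 1011), so error is at position 11.
Correct: flip bit 11 of r = 111010010011011 to get c = 111010010001011.


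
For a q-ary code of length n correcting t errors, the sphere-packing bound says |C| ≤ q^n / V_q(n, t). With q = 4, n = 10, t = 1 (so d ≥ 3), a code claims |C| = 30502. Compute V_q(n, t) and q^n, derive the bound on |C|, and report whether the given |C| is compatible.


V_q(n, t) = 31, q^n = 1048576, Hamming bound = 33825, |C| = 30502 ≤ bound (satisfied).

Step 1: Compute V_q(n, t) = Σ_{j=0}^1 C(n, j) (q−1)^j.
  j = 0: C(10,0)·(3)^0 = 1·1 = 1.
  j = 1: C(10,1)·(3)^1 = 10·3 = 30.
  V_q(n, t) = 1 + 30 = 31.
Step 2: q^n = 4^10 = 1048576.
Step 3: Hamming bound ⌊q^n / V_q(n,t)⌋ = ⌊1048576/31⌋ = 33825.
Step 4: Compare |C| = 30502 to 33825: satisfied.
The claimed |C| lies below the Hamming bound.


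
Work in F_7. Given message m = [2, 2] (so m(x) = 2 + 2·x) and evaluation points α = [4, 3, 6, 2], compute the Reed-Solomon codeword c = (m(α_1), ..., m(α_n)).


c = [3, 1, 0, 6]

Message polynomial: m(x) = 2 + 2·x (mod 7).
For each evaluation point α_i, compute m(α_i) mod 7:
  α_1 = 4: Horner steps 2 → 3, so m(4) = 3.
  α_2 = 3: Horner steps 2 → 1, so m(3) = 1.
  α_3 = 6: Horner steps 2 → 0, so m(6) = 0.
  α_4 = 2: Horner steps 2 → 6, so m(2) = 6.
Codeword c = [3, 1, 0, 6] ∈ F_7^4.


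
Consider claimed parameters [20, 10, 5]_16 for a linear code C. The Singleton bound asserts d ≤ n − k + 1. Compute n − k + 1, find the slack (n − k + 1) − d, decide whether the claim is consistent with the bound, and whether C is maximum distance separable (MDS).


Singleton RHS = n − k + 1 = 11, slack = 6, bound satisfied, not MDS.

Singleton bound: d ≤ n − k + 1.
Here n = 20, k = 10, so n − k + 1 = 11.
Given d = 5, check d ≤ 11: YES.
Slack = (n − k + 1) − d = 6.
The code is NOT MDS (slack = 6 > 0).
Description: the claimed parameters are [20, 10, 5]_16; such a code would be non-MDS.


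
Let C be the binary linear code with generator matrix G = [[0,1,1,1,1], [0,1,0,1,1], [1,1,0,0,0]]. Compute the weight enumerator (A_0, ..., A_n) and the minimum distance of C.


Weight distribution: A_0 = 1, A_1 = 1, A_2 = 1, A_3 = 3, A_4 = 2. Minimum distance d = 1.

Enumerate all 2^3 = 8 messages m ∈ F_2^3.
For each, compute codeword c = mG in F_2^5, then tally its weight.
  m = 000 → c = 00000, weight = 0.
  m = 100 → c = 01111, weight = 4.
  m = 010 → c = 01011, weight = 3.
  m = 110 → c = 00100, weight = 1.
  m = 001 → c = 11000, weight = 2.
  m = 101 → c = 10111, weight = 4.
  m = 011 → c = 10011, weight = 3.
  m = 111 → c = 11100, weight = 3.
Tally weights:
  weight 0: 1 codewords.
  weight 1: 1 codewords.
  weight 2: 1 codewords.
  weight 3: 3 codewords.
  weight 4: 2 codewords.
Minimum distance d = smallest w > 0 with A_w > 0 = 1.
Sanity: Σ A_w = 8 = 2^3 = 8 ✓.


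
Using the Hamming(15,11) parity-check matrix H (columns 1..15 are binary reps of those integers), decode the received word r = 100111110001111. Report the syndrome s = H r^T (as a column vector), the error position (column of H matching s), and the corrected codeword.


s = (1, 0, 0, 1)^T, error position = 9, corrected codeword c = 100111111001111

Compute s = H r^T mod 2 one row at a time:
  s_1 = 1 + 0 + 0 + 0 + 1 + 1 + 1 + 1 = 5 ≡ 1 (mod 2).
  s_2 = 1 + 1 + 1 + 1 + 1 + 1 + 1 + 1 = 8 ≡ 0 (mod 2).
  s_3 = 0 + 0 + 1 + 1 + 0 + 0 + 1 + 1 = 4 ≡ 0 (mod 2).
  s_4 = 1 + 0 + 1 + 1 + 0 + 0 + 1 + 1 = 5 ≡ 1 (mod 2).
s = (1, 0, 0, 1)^T — this equals column 9 of H (binary 1001), so error is at position 9.
Correct: flip bit 9 of r = 100111110001111 to get c = 100111111001111.


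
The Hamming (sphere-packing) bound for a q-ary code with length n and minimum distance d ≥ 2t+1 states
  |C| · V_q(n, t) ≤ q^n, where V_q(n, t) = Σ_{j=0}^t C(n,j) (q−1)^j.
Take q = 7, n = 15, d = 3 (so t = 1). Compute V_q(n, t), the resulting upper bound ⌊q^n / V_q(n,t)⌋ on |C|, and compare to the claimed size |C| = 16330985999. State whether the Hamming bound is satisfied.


V_q(n, t) = 91, q^n = 4747561509943, Hamming bound = 52171005603, |C| = 16330985999 ≤ bound (satisfied).

Step 1: Compute V_q(n, t) = Σ_{j=0}^1 C(n, j) (q−1)^j.
  j = 0: C(15,0)·(6)^0 = 1·1 = 1.
  j = 1: C(15,1)·(6)^1 = 15·6 = 90.
  V_q(n, t) = 1 + 90 = 91.
Step 2: q^n = 7^15 = 4747561509943.
Step 3: Hamming bound ⌊q^n / V_q(n,t)⌋ = ⌊4747561509943/91⌋ = 52171005603.
Step 4: Compare |C| = 16330985999 to 52171005603: satisfied.
The claimed |C| lies below the Hamming bound.


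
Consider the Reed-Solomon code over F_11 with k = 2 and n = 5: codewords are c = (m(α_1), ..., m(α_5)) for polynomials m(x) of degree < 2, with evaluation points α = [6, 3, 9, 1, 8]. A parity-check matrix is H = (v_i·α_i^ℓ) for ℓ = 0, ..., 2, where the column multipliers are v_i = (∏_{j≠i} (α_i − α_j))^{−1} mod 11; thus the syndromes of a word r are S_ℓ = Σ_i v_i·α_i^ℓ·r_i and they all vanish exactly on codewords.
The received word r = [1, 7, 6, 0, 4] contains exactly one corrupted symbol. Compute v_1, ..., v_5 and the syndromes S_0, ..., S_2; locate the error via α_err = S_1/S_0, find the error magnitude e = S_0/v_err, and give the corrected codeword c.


S = (1, 8, 9), error at position 5, error magnitude e = 7, c = [1, 7, 6, 0, 8].

Step 1: column multipliers v_i = (∏_{j≠i}(α_i − α_j))^{−1} mod 11.
  i = 1 (α = 6): (6−3)(6−9)(6−1)(6−8) = 3·(−3)·5·(−2) = 90 ≡ 2, so v_1 = 2^{−1} = 6 (mod 11).
  i = 2 (α = 3): (3−6)(3−9)(3−1)(3−8) = (−3)·(−6)·2·(−5) = −180 ≡ 7, so v_2 = 7^{−1} = 8 (mod 11).
  i = 3 (α = 9): (9−6)(9−3)(9−1)(9−8) = 3·6·8·1 = 144 ≡ 1, so v_3 = 1^{−1} = 1 (mod 11).
  i = 4 (α = 1): (1−6)(1−3)(1−9)(1−8) = (−5)·(−2)·(−8)·(−7) = 560 ≡ 10, so v_4 = 10^{−1} = 10 (mod 11).
  i = 5 (α = 8): (8−6)(8−3)(8−9)(8−1) = 2·5·(−1)·7 = −70 ≡ 7, so v_5 = 7^{−1} = 8 (mod 11).
  v = [6, 8, 1, 10, 8].
Step 2: syndromes of r = [1, 7, 6, 0, 4] (all sums mod 11).
  S_0 = Σ v_i r_i = 6·1 + 8·7 + 1·6 + 10·0 + 8·4 = 100 ≡ 1.
  S_1 = Σ v_i α_i r_i = 6·6·1 + 8·3·7 + 1·9·6 + 10·1·0 + 8·8·4 = 514 ≡ 8.
  α_i^2 mod 11 = [3, 9, 4, 1, 9].
  S_2 = Σ v_i α_i^2 r_i = 6·3·1 + 8·9·7 + 1·4·6 + 10·1·0 + 8·9·4 = 834 ≡ 9.
  S = (1, 8, 9) ≠ 0, so r is not a codeword (an error is present).
Step 3: locate the error. For a single error e at position i, S_ℓ = v_i·e·α_i^ℓ, so α_err = S_1/S_0.
  S_0^{−1} = 1^{−1} = 1 (mod 11), so α_err = 8·1 = 8 ≡ 8 = α_5. Error position i = 5.
  Consistency check: S_2/S_1 = 9·7 = 63 ≡ 8 = α_err ✓ (single-error assumption holds).
Step 4: error magnitude e = S_0/v_5 = S_0·∏_{j≠5}(α_5 − α_j) = 1·7 = 7 ≡ 7 (mod 11).
Step 5: correct position 5: c_5 = r_5 − e = 4 − 7 ≡ 8 (mod 11). Hence c = [1, 7, 6, 0, 8].
  Check: interpolating c through the α_i gives m(x) = 2 + 9·x (degree < 2) with m(α_i) = c_i for every i, so c is indeed a codeword.


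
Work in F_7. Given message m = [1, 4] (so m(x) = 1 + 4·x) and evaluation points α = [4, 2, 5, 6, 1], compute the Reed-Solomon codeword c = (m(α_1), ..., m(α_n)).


c = [3, 2, 0, 4, 5]

Message polynomial: m(x) = 1 + 4·x (mod 7).
For each evaluation point α_i, compute m(α_i) mod 7:
  α_1 = 4: Horner steps 4 → 3, so m(4) = 3.
  α_2 = 2: Horner steps 4 → 2, so m(2) = 2.
  α_3 = 5: Horner steps 4 → 0, so m(5) = 0.
  α_4 = 6: Horner steps 4 → 4, so m(6) = 4.
  α_5 = 1: Horner steps 4 → 5, so m(1) = 5.
Codeword c = [3, 2, 0, 4, 5] ∈ F_7^5.


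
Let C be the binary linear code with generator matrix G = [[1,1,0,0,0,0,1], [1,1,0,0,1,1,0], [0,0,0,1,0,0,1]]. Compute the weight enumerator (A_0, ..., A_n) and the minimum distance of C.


Weight distribution: A_0 = 1, A_2 = 1, A_3 = 4, A_4 = 1, A_6 = 1. Minimum distance d = 2.

Enumerate all 2^3 = 8 messages m ∈ F_2^3.
For each, compute codeword c = mG in F_2^7, then tally its weight.
  m = 000 → c = 0000000, weight = 0.
  m = 100 → c = 1100001, weight = 3.
  m = 010 → c = 1100110, weight = 4.
  m = 110 → c = 0000111, weight = 3.
  m = 001 → c = 0001001, weight = 2.
  m = 101 → c = 1101000, weight = 3.
  m = 011 → c = 1101111, weight = 6.
  m = 111 → c = 0001110, weight = 3.
Tally weights:
  weight 0: 1 codewords.
  weight 2: 1 codewords.
  weight 3: 4 codewords.
  weight 4: 1 codewords.
  weight 6: 1 codewords.
Minimum distance d = smallest w > 0 with A_w > 0 = 2.
Sanity: Σ A_w = 8 = 2^3 = 8 ✓.


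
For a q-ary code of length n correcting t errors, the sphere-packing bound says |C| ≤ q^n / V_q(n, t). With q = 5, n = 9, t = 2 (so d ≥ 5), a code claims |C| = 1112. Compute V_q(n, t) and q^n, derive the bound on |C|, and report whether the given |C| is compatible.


V_q(n, t) = 613, q^n = 1953125, Hamming bound = 3186, |C| = 1112 ≤ bound (satisfied).

Step 1: Compute V_q(n, t) = Σ_{j=0}^2 C(n, j) (q−1)^j.
  j = 0: C(9,0)·(4)^0 = 1·1 = 1.
  j = 1: C(9,1)·(4)^1 = 9·4 = 36.
  j = 2: C(9,2)·(4)^2 = 36·16 = 576.
  V_q(n, t) = 1 + 36 + 576 = 613.
Step 2: q^n = 5^9 = 1953125.
Step 3: Hamming bound ⌊q^n / V_q(n,t)⌋ = ⌊1953125/613⌋ = 3186.
Step 4: Compare |C| = 1112 to 3186: satisfied.
The claimed |C| lies below the Hamming bound.


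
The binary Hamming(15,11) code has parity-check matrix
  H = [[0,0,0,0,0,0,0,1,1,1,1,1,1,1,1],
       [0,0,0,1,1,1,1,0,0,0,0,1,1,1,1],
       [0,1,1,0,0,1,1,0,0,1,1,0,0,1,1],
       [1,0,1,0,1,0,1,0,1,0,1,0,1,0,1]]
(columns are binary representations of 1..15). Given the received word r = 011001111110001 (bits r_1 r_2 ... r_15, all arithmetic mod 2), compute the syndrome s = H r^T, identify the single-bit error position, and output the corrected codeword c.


s = (1, 1, 1, 1)^T, error position = 15, corrected codeword c = 011001111110000

Compute s = H r^T mod 2 one row at a time:
  s_1 = 1 + 1 + 1 + 1 + 0 + 0 + 0 + 1 = 5 ≡ 1 (mod 2).
  s_2 = 0 + 0 + 1 + 1 + 0 + 0 + 0 + 1 = 3 ≡ 1 (mod 2).
  s_3 = 1 + 1 + 1 + 1 + 1 + 1 + 0 + 1 = 7 ≡ 1 (mod 2).
  s_4 = 0 + 1 + 0 + 1 + 1 + 1 + 0 + 1 = 5 ≡ 1 (mod 2).
s = (1, 1, 1, 1)^T — this equals column 15 of H (binary 1111), so error is at position 15.
Correct: flip bit 15 of r = 011001111110001 to get c = 011001111110000.


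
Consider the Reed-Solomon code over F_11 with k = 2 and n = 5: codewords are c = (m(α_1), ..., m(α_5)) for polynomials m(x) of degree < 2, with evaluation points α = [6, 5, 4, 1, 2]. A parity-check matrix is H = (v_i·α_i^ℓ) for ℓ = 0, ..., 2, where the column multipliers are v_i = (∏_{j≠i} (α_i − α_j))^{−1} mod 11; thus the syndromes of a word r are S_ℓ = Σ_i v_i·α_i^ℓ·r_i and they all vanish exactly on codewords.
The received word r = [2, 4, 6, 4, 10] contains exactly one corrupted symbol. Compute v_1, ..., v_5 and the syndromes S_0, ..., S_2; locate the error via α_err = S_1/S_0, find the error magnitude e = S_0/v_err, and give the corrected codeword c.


S = (5, 5, 5), error at position 4, error magnitude e = 3, c = [2, 4, 6, 1, 10].

Step 1: column multipliers v_i = (∏_{j≠i}(α_i − α_j))^{−1} mod 11.
  i = 1 (α = 6): (6−5)(6−4)(6−1)(6−2) = 1·2·5·4 = 40 ≡ 7, so v_1 = 7^{−1} = 8 (mod 11).
  i = 2 (α = 5): (5−6)(5−4)(5−1)(5−2) = (−1)·1·4·3 = −12 ≡ 10, so v_2 = 10^{−1} = 10 (mod 11).
  i = 3 (α = 4): (4−6)(4−5)(4−1)(4−2) = (−2)·(−1)·3·2 = 12 ≡ 1, so v_3 = 1^{−1} = 1 (mod 11).
  i = 4 (α = 1): (1−6)(1−5)(1−4)(1−2) = (−5)·(−4)·(−3)·(−1) = 60 ≡ 5, so v_4 = 5^{−1} = 9 (mod 11).
  i = 5 (α = 2): (2−6)(2−5)(2−4)(2−1) = (−4)·(−3)·(−2)·1 = −24 ≡ 9, so v_5 = 9^{−1} = 5 (mod 11).
  v = [8, 10, 1, 9, 5].
Step 2: syndromes of r = [2, 4, 6, 4, 10] (all sums mod 11).
  S_0 = Σ v_i r_i = 8·2 + 10·4 + 1·6 + 9·4 + 5·10 = 148 ≡ 5.
  S_1 = Σ v_i α_i r_i = 8·6·2 + 10·5·4 + 1·4·6 + 9·1·4 + 5·2·10 = 456 ≡ 5.
  α_i^2 mod 11 = [3, 3, 5, 1, 4].
  S_2 = Σ v_i α_i^2 r_i = 8·3·2 + 10·3·4 + 1·5·6 + 9·1·4 + 5·4·10 = 434 ≡ 5.
  S = (5, 5, 5) ≠ 0, so r is not a codeword (an error is present).
Step 3: locate the error. For a single error e at position i, S_ℓ = v_i·e·α_i^ℓ, so α_err = S_1/S_0.
  S_0^{−1} = 5^{−1} = 9 (mod 11), so α_err = 5·9 = 45 ≡ 1 = α_4. Error position i = 4.
  Consistency check: S_2/S_1 = 5·9 = 45 ≡ 1 = α_err ✓ (single-error assumption holds).
Step 4: error magnitude e = S_0/v_4 = S_0·∏_{j≠4}(α_4 − α_j) = 5·5 = 25 ≡ 3 (mod 11).
Step 5: correct position 4: c_4 = r_4 − e = 4 − 3 ≡ 1 (mod 11). Hence c = [2, 4, 6, 1, 10].
  Check: interpolating c through the α_i gives m(x) = 3 + 9·x (degree < 2) with m(α_i) = c_i for every i, so c is indeed a codeword.


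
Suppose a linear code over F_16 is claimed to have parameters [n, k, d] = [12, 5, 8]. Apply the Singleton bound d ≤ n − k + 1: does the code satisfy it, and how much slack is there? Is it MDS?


Singleton RHS = n − k + 1 = 8, slack = 0, bound satisfied, MDS.

Singleton bound: d ≤ n − k + 1.
Here n = 12, k = 5, so n − k + 1 = 8.
Given d = 8, check d ≤ 8: YES.
Slack = (n − k + 1) − d = 0.
The code is MDS (slack = 0).
Description: the claimed parameters are [12, 5, 8]_16; such a code would be MDS (meets Singleton bound).


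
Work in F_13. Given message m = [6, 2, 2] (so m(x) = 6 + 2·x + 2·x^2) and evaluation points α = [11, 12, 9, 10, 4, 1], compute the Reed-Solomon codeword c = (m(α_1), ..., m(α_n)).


c = [10, 6, 4, 5, 7, 10]

Message polynomial: m(x) = 6 + 2·x + 2·x^2 (mod 13).
For each evaluation point α_i, compute m(α_i) mod 13:
  α_1 = 11: Horner steps 2 → 11 → 10, so m(11) = 10.
  α_2 = 12: Horner steps 2 → 0 → 6, so m(12) = 6.
  α_3 = 9: Horner steps 2 → 7 → 4, so m(9) = 4.
  α_4 = 10: Horner steps 2 → 9 → 5, so m(10) = 5.
  α_5 = 4: Horner steps 2 → 10 → 7, so m(4) = 7.
  α_6 = 1: Horner steps 2 → 4 → 10, so m(1) = 10.
Codeword c = [10, 6, 4, 5, 7, 10] ∈ F_13^6.


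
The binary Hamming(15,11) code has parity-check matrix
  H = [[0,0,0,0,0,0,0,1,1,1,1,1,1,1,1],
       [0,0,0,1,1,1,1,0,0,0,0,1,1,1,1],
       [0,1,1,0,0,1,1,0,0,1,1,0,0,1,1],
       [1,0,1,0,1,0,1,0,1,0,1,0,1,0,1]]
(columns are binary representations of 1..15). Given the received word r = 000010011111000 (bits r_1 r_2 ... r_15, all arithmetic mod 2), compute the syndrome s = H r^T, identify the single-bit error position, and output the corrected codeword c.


s = (1, 0, 0, 1)^T, error position = 9, corrected codeword c = 000010010111000

Compute s = H r^T mod 2 one row at a time:
  s_1 = 1 + 1 + 1 + 1 + 1 + 0 + 0 + 0 = 5 ≡ 1 (mod 2).
  s_2 = 0 + 1 + 0 + 0 + 1 + 0 + 0 + 0 = 2 ≡ 0 (mod 2).
  s_3 = 0 + 0 + 0 + 0 + 1 + 1 + 0 + 0 = 2 ≡ 0 (mod 2).
  s_4 = 0 + 0 + 1 + 0 + 1 + 1 + 0 + 0 = 3 ≡ 1 (mod 2).
s = (1, 0, 0, 1)^T — this equals column 9 of H (binary 1001), so error is at position 9.
Correct: flip bit 9 of r = 000010011111000 to get c = 000010010111000.


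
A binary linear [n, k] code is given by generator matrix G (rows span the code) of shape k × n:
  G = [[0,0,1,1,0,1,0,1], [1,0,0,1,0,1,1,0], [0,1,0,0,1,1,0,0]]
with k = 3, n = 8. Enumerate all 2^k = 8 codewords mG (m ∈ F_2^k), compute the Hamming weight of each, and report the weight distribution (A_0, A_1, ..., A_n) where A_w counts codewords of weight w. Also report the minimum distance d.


Weight distribution: A_0 = 1, A_3 = 1, A_4 = 3, A_5 = 2, A_7 = 1. Minimum distance d = 3.

Enumerate all 2^3 = 8 messages m ∈ F_2^3.
For each, compute codeword c = mG in F_2^8, then tally its weight.
  m = 000 → c = 00000000, weight = 0.
  m = 100 → c = 00110101, weight = 4.
  m = 010 → c = 10010110, weight = 4.
  m = 110 → c = 10100011, weight = 4.
  m = 001 → c = 01001100, weight = 3.
  m = 101 → c = 01111001, weight = 5.
  m = 011 → c = 11011010, weight = 5.
  m = 111 → c = 11101111, weight = 7.
Tally weights:
  weight 0: 1 codewords.
  weight 3: 1 codewords.
  weight 4: 3 codewords.
  weight 5: 2 codewords.
  weight 7: 1 codewords.
Minimum distance d = smallest w > 0 with A_w > 0 = 3.
Sanity: Σ A_w = 8 = 2^3 = 8 ✓.


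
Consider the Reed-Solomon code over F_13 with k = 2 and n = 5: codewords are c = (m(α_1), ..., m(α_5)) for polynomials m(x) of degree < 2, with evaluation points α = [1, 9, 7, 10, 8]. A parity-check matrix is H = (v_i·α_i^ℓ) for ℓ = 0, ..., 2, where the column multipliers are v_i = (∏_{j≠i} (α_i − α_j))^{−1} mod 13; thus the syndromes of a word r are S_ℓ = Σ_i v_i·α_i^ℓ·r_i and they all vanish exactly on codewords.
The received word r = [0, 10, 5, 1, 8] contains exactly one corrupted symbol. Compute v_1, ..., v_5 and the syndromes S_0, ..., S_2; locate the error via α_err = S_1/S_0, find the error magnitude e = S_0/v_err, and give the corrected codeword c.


S = (9, 3, 1), error at position 2, error magnitude e = 12, c = [0, 11, 5, 1, 8].

Step 1: column multipliers v_i = (∏_{j≠i}(α_i − α_j))^{−1} mod 13.
  i = 1 (α = 1): (1−9)(1−7)(1−10)(1−8) = (−8)·(−6)·(−9)·(−7) = 3024 ≡ 8, so v_1 = 8^{−1} = 5 (mod 13).
  i = 2 (α = 9): (9−1)(9−7)(9−10)(9−8) = 8·2·(−1)·1 = −16 ≡ 10, so v_2 = 10^{−1} = 4 (mod 13).
  i = 3 (α = 7): (7−1)(7−9)(7−10)(7−8) = 6·(−2)·(−3)·(−1) = −36 ≡ 3, so v_3 = 3^{−1} = 9 (mod 13).
  i = 4 (α = 10): (10−1)(10−9)(10−7)(10−8) = 9·1·3·2 = 54 ≡ 2, so v_4 = 2^{−1} = 7 (mod 13).
  i = 5 (α = 8): (8−1)(8−9)(8−7)(8−10) = 7·(−1)·1·(−2) = 14 ≡ 1, so v_5 = 1^{−1} = 1 (mod 13).
  v = [5, 4, 9, 7, 1].
Step 2: syndromes of r = [0, 10, 5, 1, 8] (all sums mod 13).
  S_0 = Σ v_i r_i = 5·0 + 4·10 + 9·5 + 7·1 + 1·8 = 100 ≡ 9.
  S_1 = Σ v_i α_i r_i = 5·1·0 + 4·9·10 + 9·7·5 + 7·10·1 + 1·8·8 = 809 ≡ 3.
  α_i^2 mod 13 = [1, 3, 10, 9, 12].
  S_2 = Σ v_i α_i^2 r_i = 5·1·0 + 4·3·10 + 9·10·5 + 7·9·1 + 1·12·8 = 729 ≡ 1.
  S = (9, 3, 1) ≠ 0, so r is not a codeword (an error is present).
Step 3: locate the error. For a single error e at position i, S_ℓ = v_i·e·α_i^ℓ, so α_err = S_1/S_0.
  S_0^{−1} = 9^{−1} = 3 (mod 13), so α_err = 3·3 = 9 ≡ 9 = α_2. Error position i = 2.
  Consistency check: S_2/S_1 = 1·9 = 9 ≡ 9 = α_err ✓ (single-error assumption holds).
Step 4: error magnitude e = S_0/v_2 = S_0·∏_{j≠2}(α_2 − α_j) = 9·10 = 90 ≡ 12 (mod 13).
Step 5: correct position 2: c_2 = r_2 − e = 10 − 12 ≡ 11 (mod 13). Hence c = [0, 11, 5, 1, 8].
  Check: interpolating c through the α_i gives m(x) = 10 + 3·x (degree < 2) with m(α_i) = c_i for every i, so c is indeed a codeword.


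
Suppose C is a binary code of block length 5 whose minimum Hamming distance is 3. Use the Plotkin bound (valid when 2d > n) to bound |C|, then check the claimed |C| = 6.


Plotkin bound M ≤ 6; given |C| = 6 ≤ bound (satisfied).

Check applicability: 2d = 6, n = 5.
2d − n = 1 > 0, so Plotkin applies.
Compute d/(2d−n) = 3/1 ≈ 3.0000.
⌊d/(2d−n)⌋ = 3.
Plotkin bound: M ≤ 2·3 = 6.
Given |C| = 6, check: satisfied.
This |C| is at the Plotkin bound.


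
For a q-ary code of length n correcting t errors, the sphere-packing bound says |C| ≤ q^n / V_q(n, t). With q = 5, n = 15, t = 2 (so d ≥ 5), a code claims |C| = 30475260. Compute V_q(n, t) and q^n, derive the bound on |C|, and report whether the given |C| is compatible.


V_q(n, t) = 1741, q^n = 30517578125, Hamming bound = 17528764, |C| = 30475260 > bound (violated).

Step 1: Compute V_q(n, t) = Σ_{j=0}^2 C(n, j) (q−1)^j.
  j = 0: C(15,0)·(4)^0 = 1·1 = 1.
  j = 1: C(15,1)·(4)^1 = 15·4 = 60.
  j = 2: C(15,2)·(4)^2 = 105·16 = 1680.
  V_q(n, t) = 1 + 60 + 1680 = 1741.
Step 2: q^n = 5^15 = 30517578125.
Step 3: Hamming bound ⌊q^n / V_q(n,t)⌋ = ⌊30517578125/1741⌋ = 17528764.
Step 4: Compare |C| = 30475260 to 17528764: violated.
The claimed |C| lies above the Hamming bound, so no 5-ary code of length 15 with d ≥ 5 can have 30475260 codewords.


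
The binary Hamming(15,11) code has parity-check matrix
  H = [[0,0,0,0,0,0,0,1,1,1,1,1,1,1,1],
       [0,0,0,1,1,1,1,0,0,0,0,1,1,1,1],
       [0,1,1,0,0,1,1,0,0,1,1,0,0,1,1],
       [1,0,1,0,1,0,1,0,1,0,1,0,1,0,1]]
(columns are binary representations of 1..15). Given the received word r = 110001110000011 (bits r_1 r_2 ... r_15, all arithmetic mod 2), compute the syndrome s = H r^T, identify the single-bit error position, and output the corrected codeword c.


s = (1, 0, 1, 1)^T, error position = 11, corrected codeword c = 110001110010011

Compute s = H r^T mod 2 one row at a time:
  s_1 = 1 + 0 + 0 + 0 + 0 + 0 + 1 + 1 = 3 ≡ 1 (mod 2).
  s_2 = 0 + 0 + 1 + 1 + 0 + 0 + 1 + 1 = 4 ≡ 0 (mod 2).
  s_3 = 1 + 0 + 1 + 1 + 0 + 0 + 1 + 1 = 5 ≡ 1 (mod 2).
  s_4 = 1 + 0 + 0 + 1 + 0 + 0 + 0 + 1 = 3 ≡ 1 (mod 2).
s = (1, 0, 1, 1)^T — this equals column 11 of H (binary 1011), so error is at position 11.
Correct: flip bit 11 of r = 110001110000011 to get c = 110001110010011.


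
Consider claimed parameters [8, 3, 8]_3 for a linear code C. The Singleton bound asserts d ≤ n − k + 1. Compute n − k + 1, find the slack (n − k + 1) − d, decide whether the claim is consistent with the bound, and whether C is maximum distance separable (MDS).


Singleton RHS = n − k + 1 = 6, slack = -2, bound violated (no such code; not MDS).

Singleton bound: d ≤ n − k + 1.
Here n = 8, k = 3, so n − k + 1 = 6.
Given d = 8, check d ≤ 6: NO.
Slack = (n − k + 1) − d = -2.
The slack is negative: d = 8 exceeds n − k + 1 = 6 by 2, so the Singleton bound is violated and no linear [8, 3, 8]_3 code can exist. In particular it is not MDS (MDS requires d = n − k + 1 exactly).
Description: the claimed parameters are [8, 3, 8]_3; such a code would be impossible (violates the Singleton bound).


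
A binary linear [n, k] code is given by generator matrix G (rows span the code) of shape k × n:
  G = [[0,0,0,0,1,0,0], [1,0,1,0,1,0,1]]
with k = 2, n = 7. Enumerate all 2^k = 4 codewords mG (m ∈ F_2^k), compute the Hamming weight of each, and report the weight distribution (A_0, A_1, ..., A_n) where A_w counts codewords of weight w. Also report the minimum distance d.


Weight distribution: A_0 = 1, A_1 = 1, A_3 = 1, A_4 = 1. Minimum distance d = 1.

Enumerate all 2^2 = 4 messages m ∈ F_2^2.
For each, compute codeword c = mG in F_2^7, then tally its weight.
  m = 00 → c = 0000000, weight = 0.
  m = 10 → c = 0000100, weight = 1.
  m = 01 → c = 1010101, weight = 4.
  m = 11 → c = 1010001, weight = 3.
Tally weights:
  weight 0: 1 codewords.
  weight 1: 1 codewords.
  weight 3: 1 codewords.
  weight 4: 1 codewords.
Minimum distance d = smallest w > 0 with A_w > 0 = 1.
Sanity: Σ A_w = 4 = 2^2 = 4 ✓.


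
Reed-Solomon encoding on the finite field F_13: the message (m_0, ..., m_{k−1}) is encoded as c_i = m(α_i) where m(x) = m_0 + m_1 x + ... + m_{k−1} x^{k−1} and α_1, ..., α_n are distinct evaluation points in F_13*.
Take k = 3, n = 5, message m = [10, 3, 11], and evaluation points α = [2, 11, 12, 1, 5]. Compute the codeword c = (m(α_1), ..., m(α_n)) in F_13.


c = [8, 9, 5, 11, 1]

Message polynomial: m(x) = 10 + 3·x + 11·x^2 (mod 13).
For each evaluation point α_i, compute m(α_i) mod 13:
  α_1 = 2: Horner steps 11 → 12 → 8, so m(2) = 8.
  α_2 = 11: Horner steps 11 → 7 → 9, so m(11) = 9.
  α_3 = 12: Horner steps 11 → 5 → 5, so m(12) = 5.
  α_4 = 1: Horner steps 11 → 1 → 11, so m(1) = 11.
  α_5 = 5: Horner steps 11 → 6 → 1, so m(5) = 1.
Codeword c = [8, 9, 5, 11, 1] ∈ F_13^5.


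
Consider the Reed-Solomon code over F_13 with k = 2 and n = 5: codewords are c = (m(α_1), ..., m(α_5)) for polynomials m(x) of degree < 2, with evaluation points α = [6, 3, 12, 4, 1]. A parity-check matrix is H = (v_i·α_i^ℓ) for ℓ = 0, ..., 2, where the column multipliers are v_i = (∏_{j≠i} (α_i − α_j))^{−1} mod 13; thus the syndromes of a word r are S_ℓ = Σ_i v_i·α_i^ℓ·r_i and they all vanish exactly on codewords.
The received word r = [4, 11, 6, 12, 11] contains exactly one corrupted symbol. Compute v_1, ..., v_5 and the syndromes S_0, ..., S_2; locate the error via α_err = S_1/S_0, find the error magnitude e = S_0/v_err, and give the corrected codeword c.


S = (9, 1, 3), error at position 2, error magnitude e = 8, c = [4, 3, 6, 12, 11].

Step 1: column multipliers v_i = (∏_{j≠i}(α_i − α_j))^{−1} mod 13.
  i = 1 (α = 6): (6−3)(6−12)(6−4)(6−1) = 3·(−6)·2·5 = −180 ≡ 2, so v_1 = 2^{−1} = 7 (mod 13).
  i = 2 (α = 3): (3−6)(3−12)(3−4)(3−1) = (−3)·(−9)·(−1)·2 = −54 ≡ 11, so v_2 = 11^{−1} = 6 (mod 13).
  i = 3 (α = 12): (12−6)(12−3)(12−4)(12−1) = 6·9·8·11 = 4752 ≡ 7, so v_3 = 7^{−1} = 2 (mod 13).
  i = 4 (α = 4): (4−6)(4−3)(4−12)(4−1) = (−2)·1·(−8)·3 = 48 ≡ 9, so v_4 = 9^{−1} = 3 (mod 13).
  i = 5 (α = 1): (1−6)(1−3)(1−12)(1−4) = (−5)·(−2)·(−11)·(−3) = 330 ≡ 5, so v_5 = 5^{−1} = 8 (mod 13).
  v = [7, 6, 2, 3, 8].
Step 2: syndromes of r = [4, 11, 6, 12, 11] (all sums mod 13).
  S_0 = Σ v_i r_i = 7·4 + 6·11 + 2·6 + 3·12 + 8·11 = 230 ≡ 9.
  S_1 = Σ v_i α_i r_i = 7·6·4 + 6·3·11 + 2·12·6 + 3·4·12 + 8·1·11 = 742 ≡ 1.
  α_i^2 mod 13 = [10, 9, 1, 3, 1].
  S_2 = Σ v_i α_i^2 r_i = 7·10·4 + 6·9·11 + 2·1·6 + 3·3·12 + 8·1·11 = 1082 ≡ 3.
  S = (9, 1, 3) ≠ 0, so r is not a codeword (an error is present).
Step 3: locate the error. For a single error e at position i, S_ℓ = v_i·e·α_i^ℓ, so α_err = S_1/S_0.
  S_0^{−1} = 9^{−1} = 3 (mod 13), so α_err = 1·3 = 3 ≡ 3 = α_2. Error position i = 2.
  Consistency check: S_2/S_1 = 3·1 = 3 ≡ 3 = α_err ✓ (single-error assumption holds).
Step 4: error magnitude e = S_0/v_2 = S_0·∏_{j≠2}(α_2 − α_j) = 9·11 = 99 ≡ 8 (mod 13).
Step 5: correct position 2: c_2 = r_2 − e = 11 − 8 ≡ 3 (mod 13). Hence c = [4, 3, 6, 12, 11].
  Check: interpolating c through the α_i gives m(x) = 2 + 9·x (degree < 2) with m(α_i) = c_i for every i, so c is indeed a codeword.


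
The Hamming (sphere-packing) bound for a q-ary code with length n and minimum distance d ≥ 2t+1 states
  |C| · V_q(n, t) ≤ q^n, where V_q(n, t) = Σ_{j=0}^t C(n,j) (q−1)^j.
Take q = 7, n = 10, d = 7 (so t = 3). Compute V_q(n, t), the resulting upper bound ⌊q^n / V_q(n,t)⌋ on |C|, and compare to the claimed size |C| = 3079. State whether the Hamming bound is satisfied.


V_q(n, t) = 27601, q^n = 282475249, Hamming bound = 10234, |C| = 3079 ≤ bound (satisfied).

Step 1: Compute V_q(n, t) = Σ_{j=0}^3 C(n, j) (q−1)^j.
  j = 0: C(10,0)·(6)^0 = 1·1 = 1.
  j = 1: C(10,1)·(6)^1 = 10·6 = 60.
  j = 2: C(10,2)·(6)^2 = 45·36 = 1620.
  j = 3: C(10,3)·(6)^3 = 120·216 = 25920.
  V_q(n, t) = 1 + 60 + 1620 + 25920 = 27601.
Step 2: q^n = 7^10 = 282475249.
Step 3: Hamming bound ⌊q^n / V_q(n,t)⌋ = ⌊282475249/27601⌋ = 10234.
Step 4: Compare |C| = 3079 to 10234: satisfied.
The claimed |C| lies below the Hamming bound.


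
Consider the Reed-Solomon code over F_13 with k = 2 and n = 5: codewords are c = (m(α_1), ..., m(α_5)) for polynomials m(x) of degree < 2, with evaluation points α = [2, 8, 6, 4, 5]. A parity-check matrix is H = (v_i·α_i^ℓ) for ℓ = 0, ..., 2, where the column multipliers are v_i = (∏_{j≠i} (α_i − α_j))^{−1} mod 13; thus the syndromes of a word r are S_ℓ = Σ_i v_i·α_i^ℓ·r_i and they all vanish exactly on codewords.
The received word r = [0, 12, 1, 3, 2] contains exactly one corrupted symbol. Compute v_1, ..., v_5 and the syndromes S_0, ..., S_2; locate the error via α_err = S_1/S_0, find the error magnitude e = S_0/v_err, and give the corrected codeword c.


S = (8, 3, 6), error at position 1, error magnitude e = 8, c = [5, 12, 1, 3, 2].

Step 1: column multipliers v_i = (∏_{j≠i}(α_i − α_j))^{−1} mod 13.
  i = 1 (α = 2): (2−8)(2−6)(2−4)(2−5) = (−6)·(−4)·(−2)·(−3) = 144 ≡ 1, so v_1 = 1^{−1} = 1 (mod 13).
  i = 2 (α = 8): (8−2)(8−6)(8−4)(8−5) = 6·2·4·3 = 144 ≡ 1, so v_2 = 1^{−1} = 1 (mod 13).
  i = 3 (α = 6): (6−2)(6−8)(6−4)(6−5) = 4·(−2)·2·1 = −16 ≡ 10, so v_3 = 10^{−1} = 4 (mod 13).
  i = 4 (α = 4): (4−2)(4−8)(4−6)(4−5) = 2·(−4)·(−2)·(−1) = −16 ≡ 10, so v_4 = 10^{−1} = 4 (mod 13).
  i = 5 (α = 5): (5−2)(5−8)(5−6)(5−4) = 3·(−3)·(−1)·1 = 9 ≡ 9, so v_5 = 9^{−1} = 3 (mod 13).
  v = [1, 1, 4, 4, 3].
Step 2: syndromes of r = [0, 12, 1, 3, 2] (all sums mod 13).
  S_0 = Σ v_i r_i = 1·0 + 1·12 + 4·1 + 4·3 + 3·2 = 34 ≡ 8.
  S_1 = Σ v_i α_i r_i = 1·2·0 + 1·8·12 + 4·6·1 + 4·4·3 + 3·5·2 = 198 ≡ 3.
  α_i^2 mod 13 = [4, 12, 10, 3, 12].
  S_2 = Σ v_i α_i^2 r_i = 1·4·0 + 1·12·12 + 4·10·1 + 4·3·3 + 3·12·2 = 292 ≡ 6.
  S = (8, 3, 6) ≠ 0, so r is not a codeword (an error is present).
Step 3: locate the error. For a single error e at position i, S_ℓ = v_i·e·α_i^ℓ, so α_err = S_1/S_0.
  S_0^{−1} = 8^{−1} = 5 (mod 13), so α_err = 3·5 = 15 ≡ 2 = α_1. Error position i = 1.
  Consistency check: S_2/S_1 = 6·9 = 54 ≡ 2 = α_err ✓ (single-error assumption holds).
Step 4: error magnitude e = S_0/v_1 = S_0·∏_{j≠1}(α_1 − α_j) = 8·1 = 8 ≡ 8 (mod 13).
Step 5: correct position 1: c_1 = r_1 − e = 0 − 8 ≡ 5 (mod 13). Hence c = [5, 12, 1, 3, 2].
  Check: interpolating c through the α_i gives m(x) = 7 + 12·x (degree < 2) with m(α_i) = c_i for every i, so c is indeed a codeword.
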